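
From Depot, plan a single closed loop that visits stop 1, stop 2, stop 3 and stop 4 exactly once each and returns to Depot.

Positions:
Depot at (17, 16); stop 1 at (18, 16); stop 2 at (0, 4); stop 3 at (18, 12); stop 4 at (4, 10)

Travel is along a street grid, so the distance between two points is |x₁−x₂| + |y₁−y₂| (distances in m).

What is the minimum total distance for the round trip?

Depot - stop 1 - stop 2 - stop 3 - stop 4 - Depot: 1+30+26+16+19 = 92
Depot - stop 1 - stop 2 - stop 4 - stop 3 - Depot: 1+30+10+16+5 = 62
Depot - stop 1 - stop 3 - stop 2 - stop 4 - Depot: 1+4+26+10+19 = 60
Depot - stop 1 - stop 3 - stop 4 - stop 2 - Depot: 1+4+16+10+29 = 60
Depot - stop 1 - stop 4 - stop 2 - stop 3 - Depot: 1+20+10+26+5 = 62
Depot - stop 1 - stop 4 - stop 3 - stop 2 - Depot: 1+20+16+26+29 = 92
Depot - stop 2 - stop 1 - stop 3 - stop 4 - Depot: 29+30+4+16+19 = 98
Depot - stop 2 - stop 1 - stop 4 - stop 3 - Depot: 29+30+20+16+5 = 100
Depot - stop 2 - stop 3 - stop 1 - stop 4 - Depot: 29+26+4+20+19 = 98
Depot - stop 2 - stop 4 - stop 1 - stop 3 - Depot: 29+10+20+4+5 = 68
Depot - stop 3 - stop 1 - stop 2 - stop 4 - Depot: 5+4+30+10+19 = 68
Depot - stop 3 - stop 2 - stop 1 - stop 4 - Depot: 5+26+30+20+19 = 100
The minimum is 60.
One optimal route: Depot → stop 1 → stop 3 → stop 2 → stop 4 → Depot (or its reverse).

Shortest round trip = 60 m.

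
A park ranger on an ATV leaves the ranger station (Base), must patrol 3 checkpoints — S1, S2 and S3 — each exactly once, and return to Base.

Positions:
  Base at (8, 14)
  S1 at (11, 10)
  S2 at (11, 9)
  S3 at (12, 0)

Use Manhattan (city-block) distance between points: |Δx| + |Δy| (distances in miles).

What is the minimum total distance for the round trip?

36 miles — the shortest possible round trip.

There are 3 distinct closed tours to check (reversals are equivalent).
Base-S1-S2-S3-Base: 7+1+10+18 = 36
Base-S1-S3-S2-Base: 7+11+10+8 = 36
Base-S2-S1-S3-Base: 8+1+11+18 = 38
The minimum is 36.
One optimal route: Base → S1 → S2 → S3 → Base (or its reverse).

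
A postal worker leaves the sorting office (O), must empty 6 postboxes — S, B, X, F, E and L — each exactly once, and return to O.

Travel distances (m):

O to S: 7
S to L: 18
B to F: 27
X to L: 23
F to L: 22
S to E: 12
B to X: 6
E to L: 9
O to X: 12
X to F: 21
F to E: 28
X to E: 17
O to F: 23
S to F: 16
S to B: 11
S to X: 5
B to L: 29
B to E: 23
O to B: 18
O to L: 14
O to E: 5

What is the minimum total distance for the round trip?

O → S → B → X → F → E → L → O: 7+11+6+21+28+9+14 = 96
O → S → B → X → F → L → E → O: 7+11+6+21+22+9+5 = 81
O → S → B → X → E → F → L → O: 7+11+6+17+28+22+14 = 105
O → S → B → X → E → L → F → O: 7+11+6+17+9+22+23 = 95
O → S → B → X → L → F → E → O: 7+11+6+23+22+28+5 = 102
O → S → B → X → L → E → F → O: 7+11+6+23+9+28+23 = 107
O → S → B → F → X → E → L → O: 7+11+27+21+17+9+14 = 106
O → S → B → F → X → L → E → O: 7+11+27+21+23+9+5 = 103
… (352 more)
The minimum is 81.
One optimal route: O → S → B → X → F → L → E → O (or its reverse).

Minimum total distance: 81 m.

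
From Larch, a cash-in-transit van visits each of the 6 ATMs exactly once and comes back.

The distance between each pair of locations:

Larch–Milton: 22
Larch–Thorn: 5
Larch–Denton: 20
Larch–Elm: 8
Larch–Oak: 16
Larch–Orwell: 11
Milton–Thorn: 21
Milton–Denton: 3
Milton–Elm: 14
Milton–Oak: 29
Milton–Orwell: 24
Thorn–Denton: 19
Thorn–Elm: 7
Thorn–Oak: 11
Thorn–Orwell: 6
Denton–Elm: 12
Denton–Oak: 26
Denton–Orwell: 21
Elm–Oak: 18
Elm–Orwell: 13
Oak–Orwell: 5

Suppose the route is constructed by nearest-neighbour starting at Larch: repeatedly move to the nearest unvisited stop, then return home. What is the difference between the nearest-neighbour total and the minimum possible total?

From Larch: Thorn=5, Elm=8, Orwell=11, Oak=16, Denton=20, Milton=22 → choose Thorn (5).
From Thorn: Orwell=6, Elm=7, Oak=11, Denton=19, Milton=21 → choose Orwell (6).
From Orwell: Oak=5, Elm=13, Denton=21, Milton=24 → choose Oak (5).
From Oak: Elm=18, Denton=26, Milton=29 → choose Elm (18).
From Elm: Denton=12, Milton=14 → choose Denton (12).
From Denton: Milton=3 → choose Milton (3).
NN route Larch → Thorn → Orwell → Oak → Elm → Denton → Milton → Larch costs 71.
Optimal: Larch → Thorn → Oak → Orwell → Denton → Milton → Elm → Larch costs 67 (by enumerating all 360 distinct tours).
Excess = 71 − 67 = 4.

The nearest-neighbour route is 4 longer than optimal.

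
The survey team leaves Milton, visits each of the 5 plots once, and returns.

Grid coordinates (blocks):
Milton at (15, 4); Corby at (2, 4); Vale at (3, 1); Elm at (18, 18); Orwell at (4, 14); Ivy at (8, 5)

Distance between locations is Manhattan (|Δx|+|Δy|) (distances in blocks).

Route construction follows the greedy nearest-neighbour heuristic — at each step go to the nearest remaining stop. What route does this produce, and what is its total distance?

Total distance 68 blocks via the nearest-neighbour route Milton → Ivy → Corby → Vale → Orwell → Elm → Milton.

From Milton: distances to unvisited — Ivy=8, Corby=13, Vale=15, Elm=17, Orwell=21. Nearest is Ivy (8).
From Ivy: distances to unvisited — Corby=7, Vale=9, Orwell=13, Elm=23. Nearest is Corby (7).
From Corby: distances to unvisited — Vale=4, Orwell=12, Elm=30. Nearest is Vale (4).
From Vale: distances to unvisited — Orwell=14, Elm=32. Nearest is Orwell (14).
From Orwell: distances to unvisited — Elm=18. Nearest is Elm (18).
Return Elm→Milton: 17.
Total = 8 + 7 + 4 + 14 + 18 + 17 = 68.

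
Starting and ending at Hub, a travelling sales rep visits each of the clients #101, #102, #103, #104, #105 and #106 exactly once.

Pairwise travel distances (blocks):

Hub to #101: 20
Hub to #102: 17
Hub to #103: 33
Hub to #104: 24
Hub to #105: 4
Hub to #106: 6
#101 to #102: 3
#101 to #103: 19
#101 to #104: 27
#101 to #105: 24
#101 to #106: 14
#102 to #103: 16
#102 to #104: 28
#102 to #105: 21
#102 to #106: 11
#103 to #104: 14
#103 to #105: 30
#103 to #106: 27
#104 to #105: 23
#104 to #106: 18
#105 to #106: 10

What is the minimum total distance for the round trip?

80 blocks — the shortest possible round trip.

With 6 stops there are 6!/2 = 360 distinct round trips (a route and its reverse cost the same).
Hub → #101 → #102 → #103 → #104 → #105 → #106 → Hub: 20+3+16+14+23+10+6 = 92
Hub → #101 → #102 → #103 → #104 → #106 → #105 → Hub: 20+3+16+14+18+10+4 = 85
Hub → #101 → #102 → #103 → #105 → #104 → #106 → Hub: 20+3+16+30+23+18+6 = 116
Hub → #101 → #102 → #103 → #105 → #106 → #104 → Hub: 20+3+16+30+10+18+24 = 121
Hub → #101 → #102 → #103 → #106 → #104 → #105 → Hub: 20+3+16+27+18+23+4 = 111
Hub → #101 → #102 → #103 → #106 → #105 → #104 → Hub: 20+3+16+27+10+23+24 = 123
Hub → #101 → #102 → #104 → #103 → #105 → #106 → Hub: 20+3+28+14+30+10+6 = 111
Hub → #101 → #102 → #104 → #103 → #106 → #105 → Hub: 20+3+28+14+27+10+4 = 106
… (352 more)
Hub → #105 → #104 → #103 → #101 → #102 → #106 → Hub: 4+23+14+19+3+11+6 = 80  ← best
The minimum is 80.
One optimal route: Hub → #105 → #104 → #103 → #101 → #102 → #106 → Hub (or its reverse).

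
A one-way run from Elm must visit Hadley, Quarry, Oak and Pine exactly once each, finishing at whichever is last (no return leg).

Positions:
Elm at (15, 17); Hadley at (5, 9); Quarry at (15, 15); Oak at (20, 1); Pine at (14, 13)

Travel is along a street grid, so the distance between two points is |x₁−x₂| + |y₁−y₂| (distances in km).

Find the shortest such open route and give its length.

Shortest open route: 41 km.

There are 4! = 24 possible orderings.
Elm - Hadley - Quarry - Oak - Pine: 18+16+19+18 = 71
Elm - Hadley - Quarry - Pine - Oak: 18+16+3+18 = 55
Elm - Hadley - Oak - Quarry - Pine: 18+23+19+3 = 63
Elm - Hadley - Oak - Pine - Quarry: 18+23+18+3 = 62
Elm - Hadley - Pine - Quarry - Oak: 18+13+3+19 = 53
Elm - Hadley - Pine - Oak - Quarry: 18+13+18+19 = 68
Elm - Quarry - Hadley - Oak - Pine: 2+16+23+18 = 59
Elm - Quarry - Hadley - Pine - Oak: 2+16+13+18 = 49
Elm - Quarry - Oak - Hadley - Pine: 2+19+23+13 = 57
Elm - Quarry - Oak - Pine - Hadley: 2+19+18+13 = 52
Elm - Quarry - Pine - Hadley - Oak: 2+3+13+23 = 41
Elm - Quarry - Pine - Oak - Hadley: 2+3+18+23 = 46
Elm - Oak - Hadley - Quarry - Pine: 21+23+16+3 = 63
Elm - Oak - Hadley - Pine - Quarry: 21+23+13+3 = 60
… (10 more)
The minimum is 41.
One shortest path: Elm → Quarry → Pine → Hadley → Oak.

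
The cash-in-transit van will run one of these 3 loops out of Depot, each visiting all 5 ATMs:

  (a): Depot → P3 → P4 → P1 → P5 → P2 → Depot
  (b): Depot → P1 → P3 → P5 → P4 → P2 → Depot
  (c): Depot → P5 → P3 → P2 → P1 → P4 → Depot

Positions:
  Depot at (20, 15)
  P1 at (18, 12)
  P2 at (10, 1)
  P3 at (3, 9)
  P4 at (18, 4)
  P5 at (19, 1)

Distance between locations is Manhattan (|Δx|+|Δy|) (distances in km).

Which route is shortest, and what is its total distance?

Shortest is (b), total 86 km.

(a): 23 + 20 + 8 + 12 + 9 + 24 = 96
(b): 5 + 18 + 24 + 4 + 11 + 24 = 86
(c): 15 + 24 + 15 + 19 + 8 + 13 = 94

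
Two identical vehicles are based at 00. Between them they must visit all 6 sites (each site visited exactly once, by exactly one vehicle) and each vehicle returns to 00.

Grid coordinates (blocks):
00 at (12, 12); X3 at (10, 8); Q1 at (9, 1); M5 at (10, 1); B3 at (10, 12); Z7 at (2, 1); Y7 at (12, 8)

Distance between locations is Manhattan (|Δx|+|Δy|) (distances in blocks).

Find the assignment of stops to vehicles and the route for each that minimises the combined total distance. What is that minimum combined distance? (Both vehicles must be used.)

There are 2^5 − 1 = 31 ways to divide the 6 stops into two non-empty groups. For each, the best each vehicle can do is its own shortest tour through its group:
  {X3} + {Q1, M5, B3, Z7, Y7}: 12 + 42 = 54
  {Q1} + {X3, M5, B3, Z7, Y7}: 28 + 42 = 70
  {X3, Q1} + {M5, B3, Z7, Y7}: 28 + 42 = 70
  {M5} + {X3, Q1, B3, Z7, Y7}: 26 + 42 = 68
  {X3, M5} + {Q1, B3, Z7, Y7}: 26 + 42 = 68
  {Q1, M5} + {X3, B3, Z7, Y7}: 28 + 42 = 70
  … (31 splits in total)
  {B3} + {X3, Q1, M5, Z7, Y7}: 4 + 42 = 46  ← best
Best: vehicle 1 00 → B3 → 00 = 4; vehicle 2 00 → X3 → Q1 → Z7 → M5 → Y7 → 00 = 42; combined 46.

46 blocks — the smallest possible combined total.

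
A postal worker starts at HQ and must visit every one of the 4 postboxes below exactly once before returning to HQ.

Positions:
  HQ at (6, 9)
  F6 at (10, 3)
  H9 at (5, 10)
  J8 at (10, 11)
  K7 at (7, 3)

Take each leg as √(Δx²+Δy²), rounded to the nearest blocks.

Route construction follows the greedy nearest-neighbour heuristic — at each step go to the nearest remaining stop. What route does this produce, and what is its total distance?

From HQ: distances to unvisited — H9=1, J8=4, K7=6, F6=7. Nearest is H9 (1).
From H9: distances to unvisited — J8=5, K7=7, F6=9. Nearest is J8 (5).
From J8: distances to unvisited — F6=8, K7=9. Nearest is F6 (8).
From F6: distances to unvisited — K7=3. Nearest is K7 (3).
Return K7→HQ: 6.
Total = 1 + 5 + 8 + 3 + 6 = 23.

Total distance 23 blocks via the nearest-neighbour route HQ → H9 → J8 → F6 → K7 → HQ.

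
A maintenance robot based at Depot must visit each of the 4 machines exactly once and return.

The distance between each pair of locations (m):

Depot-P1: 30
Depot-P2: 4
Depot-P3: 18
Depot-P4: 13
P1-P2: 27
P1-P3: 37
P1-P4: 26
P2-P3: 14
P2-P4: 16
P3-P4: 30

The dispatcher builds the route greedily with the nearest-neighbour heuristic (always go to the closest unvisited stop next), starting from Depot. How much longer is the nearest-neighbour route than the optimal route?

10 m longer than the optimal tour.

Depot: P2=4, P4=13, P3=18, P1=30 ⇒ P2
P2: P3=14, P4=16, P1=27 ⇒ P3
P3: P4=30, P1=37 ⇒ P4
P4: P1=26 ⇒ P1
NN route Depot → P2 → P3 → P4 → P1 → Depot costs 104.
Optimal: Depot → P2 → P3 → P1 → P4 → Depot costs 94 (by enumerating all 12 distinct tours).
Excess = 104 − 94 = 10.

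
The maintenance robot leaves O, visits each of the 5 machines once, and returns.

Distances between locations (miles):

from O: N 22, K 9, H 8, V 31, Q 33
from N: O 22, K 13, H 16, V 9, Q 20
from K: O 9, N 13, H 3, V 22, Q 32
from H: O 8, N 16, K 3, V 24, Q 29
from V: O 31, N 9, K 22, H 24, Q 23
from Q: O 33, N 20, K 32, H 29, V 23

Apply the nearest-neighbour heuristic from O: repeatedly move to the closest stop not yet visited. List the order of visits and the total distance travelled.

At O the remaining stops are H 8, K 9, N 22, V 31, Q 33; go to H.
At H the remaining stops are K 3, N 16, V 24, Q 29; go to K.
At K the remaining stops are N 13, V 22, Q 32; go to N.
At N the remaining stops are V 9, Q 20; go to V.
At V the remaining stops are Q 23; go to Q.
Return Q→O: 33.
Total = 8 + 3 + 13 + 9 + 23 + 33 = 89.

89 miles along O → H → K → N → V → Q → O.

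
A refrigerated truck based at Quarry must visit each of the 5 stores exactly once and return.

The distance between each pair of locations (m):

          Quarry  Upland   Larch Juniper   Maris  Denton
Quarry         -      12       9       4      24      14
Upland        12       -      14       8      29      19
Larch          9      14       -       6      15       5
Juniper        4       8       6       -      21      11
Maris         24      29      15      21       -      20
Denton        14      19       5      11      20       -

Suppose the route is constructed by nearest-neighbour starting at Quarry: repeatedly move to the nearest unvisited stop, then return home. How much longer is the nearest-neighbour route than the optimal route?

From Quarry: Juniper=4, Larch=9, Upland=12, Denton=14, Maris=24 → choose Juniper (4).
From Juniper: Larch=6, Upland=8, Denton=11, Maris=21 → choose Larch (6).
From Larch: Denton=5, Upland=14, Maris=15 → choose Denton (5).
From Denton: Upland=19, Maris=20 → choose Upland (19).
From Upland: Maris=29 → choose Maris (29).
NN route Quarry → Juniper → Larch → Denton → Upland → Maris → Quarry costs 87.
Optimal: Quarry → Upland → Juniper → Larch → Maris → Denton → Quarry costs 75 (by enumerating all 60 distinct tours).
Excess = 87 − 75 = 12.

Excess over optimum: 12 m.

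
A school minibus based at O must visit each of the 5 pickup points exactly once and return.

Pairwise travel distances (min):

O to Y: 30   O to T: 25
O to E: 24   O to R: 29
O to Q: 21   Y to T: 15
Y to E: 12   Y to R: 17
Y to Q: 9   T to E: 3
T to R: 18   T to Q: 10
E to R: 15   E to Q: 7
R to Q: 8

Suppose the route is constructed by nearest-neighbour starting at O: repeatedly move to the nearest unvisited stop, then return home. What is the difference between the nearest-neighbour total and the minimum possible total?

From O: Q=21, E=24, T=25, R=29, Y=30 → choose Q (21).
From Q: E=7, R=8, Y=9, T=10 → choose E (7).
From E: T=3, Y=12, R=15 → choose T (3).
From T: Y=15, R=18 → choose Y (15).
From Y: R=17 → choose R (17).
NN route O → Q → E → T → Y → R → O costs 92.
Optimal: O → T → E → Y → R → Q → O costs 86 (by enumerating all 60 distinct tours).
Excess = 92 − 86 = 6.

6 min longer than the optimal tour.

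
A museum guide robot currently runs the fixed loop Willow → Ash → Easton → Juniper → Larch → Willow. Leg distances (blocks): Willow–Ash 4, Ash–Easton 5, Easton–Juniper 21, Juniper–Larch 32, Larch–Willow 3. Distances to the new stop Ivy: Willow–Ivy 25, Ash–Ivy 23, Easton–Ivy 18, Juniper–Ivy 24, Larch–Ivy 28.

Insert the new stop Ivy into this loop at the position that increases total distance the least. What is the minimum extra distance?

Minimum extra distance: 20 blocks, inserting Ivy between Juniper and Larch.

Insertion cost between consecutive stops i–j is d(i,Ivy) + d(Ivy,j) − d(i,j):
  between Willow and Ash: 25 + 23 − 4 = 44
  between Ash and Easton: 23 + 18 − 5 = 36
  between Easton and Juniper: 18 + 24 − 21 = 21
  between Juniper and Larch: 24 + 28 − 32 = 20
  between Larch and Willow: 28 + 25 − 3 = 50
Cheapest insertion is between Juniper and Larch, adding 20.
New total = 65 + 20 = 85.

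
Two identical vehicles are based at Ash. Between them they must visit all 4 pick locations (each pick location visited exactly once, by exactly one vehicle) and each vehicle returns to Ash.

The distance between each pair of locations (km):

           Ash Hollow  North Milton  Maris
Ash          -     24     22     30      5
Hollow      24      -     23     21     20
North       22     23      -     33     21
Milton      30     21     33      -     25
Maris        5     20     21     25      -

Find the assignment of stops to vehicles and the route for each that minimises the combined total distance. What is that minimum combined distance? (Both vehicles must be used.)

Minimum combined distance: 106 km.

Check every non-empty split of the stops between the two vehicles; for each half take its own optimal tour:
  {Hollow} + {North, Milton, Maris}: 48 + 85 = 133
  {North} + {Hollow, Milton, Maris}: 44 + 75 = 119
  {Hollow, North} + {Milton, Maris}: 69 + 60 = 129
  {Milton} + {Hollow, North, Maris}: 60 + 70 = 130
  {Hollow, Milton} + {North, Maris}: 75 + 48 = 123
  {North, Milton} + {Hollow, Maris}: 85 + 49 = 134
  … (7 splits in total)
  {Hollow, North, Milton} + {Maris}: 96 + 10 = 106  ← best
Best: vehicle 1 Ash → North → Hollow → Milton → Ash = 96; vehicle 2 Ash → Maris → Ash = 10; combined 106.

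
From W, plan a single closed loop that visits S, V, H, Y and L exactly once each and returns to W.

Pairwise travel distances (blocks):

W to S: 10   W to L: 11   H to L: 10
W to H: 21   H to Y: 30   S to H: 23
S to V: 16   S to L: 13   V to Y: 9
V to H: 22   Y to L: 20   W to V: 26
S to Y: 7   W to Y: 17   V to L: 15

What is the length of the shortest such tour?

With 5 stops there are 5!/2 = 60 distinct round trips (a route and its reverse cost the same).
W → S → V → H → Y → L → W: 10+16+22+30+20+11 = 109
W → S → V → H → L → Y → W: 10+16+22+10+20+17 = 95
W → S → V → Y → H → L → W: 10+16+9+30+10+11 = 86
W → S → V → Y → L → H → W: 10+16+9+20+10+21 = 86
W → S → V → L → H → Y → W: 10+16+15+10+30+17 = 98
W → S → V → L → Y → H → W: 10+16+15+20+30+21 = 112
W → S → H → V → Y → L → W: 10+23+22+9+20+11 = 95
W → S → H → V → L → Y → W: 10+23+22+15+20+17 = 107
W → S → H → Y → V → L → W: 10+23+30+9+15+11 = 98
W → S → H → Y → L → V → W: 10+23+30+20+15+26 = 124
W → S → H → L → V → Y → W: 10+23+10+15+9+17 = 84
W → S → H → L → Y → V → W: 10+23+10+20+9+26 = 98
W → S → Y → V → H → L → W: 10+7+9+22+10+11 = 69
W → S → Y → V → L → H → W: 10+7+9+15+10+21 = 72
… (46 more)
The minimum is 69.
One optimal route: W → S → Y → V → H → L → W (or its reverse).

Minimum total distance: 69 blocks.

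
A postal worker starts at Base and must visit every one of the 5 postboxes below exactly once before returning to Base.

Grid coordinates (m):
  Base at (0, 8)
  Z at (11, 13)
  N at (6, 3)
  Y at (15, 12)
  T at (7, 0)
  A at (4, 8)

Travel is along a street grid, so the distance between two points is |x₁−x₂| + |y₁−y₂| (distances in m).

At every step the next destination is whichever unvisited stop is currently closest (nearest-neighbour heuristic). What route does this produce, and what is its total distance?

Nearest-neighbour total = 56 m; route Base → A → N → T → Z → Y → Base.

At Base the remaining stops are A 4, N 11, T 15, Z 16, Y 19; go to A.
At A the remaining stops are N 7, T 11, Z 12, Y 15; go to N.
At N the remaining stops are T 4, Z 15, Y 18; go to T.
At T the remaining stops are Z 17, Y 20; go to Z.
At Z the remaining stops are Y 5; go to Y.
Return Y→Base: 19.
Total = 4 + 7 + 4 + 17 + 5 + 19 = 56.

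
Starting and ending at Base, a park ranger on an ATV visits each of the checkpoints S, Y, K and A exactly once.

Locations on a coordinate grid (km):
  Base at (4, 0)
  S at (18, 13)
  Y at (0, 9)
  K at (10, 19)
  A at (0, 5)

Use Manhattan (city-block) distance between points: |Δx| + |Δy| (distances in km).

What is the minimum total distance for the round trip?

With 4 stops there are 4!/2 = 12 distinct round trips (a route and its reverse cost the same).
Base - S - Y - K - A - Base: 27+22+20+24+9 = 102
Base - S - Y - A - K - Base: 27+22+4+24+25 = 102
Base - S - K - Y - A - Base: 27+14+20+4+9 = 74
Base - S - K - A - Y - Base: 27+14+24+4+13 = 82
Base - S - A - Y - K - Base: 27+26+4+20+25 = 102
Base - S - A - K - Y - Base: 27+26+24+20+13 = 110
Base - Y - S - K - A - Base: 13+22+14+24+9 = 82
Base - Y - S - A - K - Base: 13+22+26+24+25 = 110
Base - Y - K - S - A - Base: 13+20+14+26+9 = 82
Base - Y - A - S - K - Base: 13+4+26+14+25 = 82
Base - K - S - Y - A - Base: 25+14+22+4+9 = 74
Base - K - Y - S - A - Base: 25+20+22+26+9 = 102
The minimum is 74.
One optimal route: Base → S → K → Y → A → Base (or its reverse).

Shortest round trip = 74 km.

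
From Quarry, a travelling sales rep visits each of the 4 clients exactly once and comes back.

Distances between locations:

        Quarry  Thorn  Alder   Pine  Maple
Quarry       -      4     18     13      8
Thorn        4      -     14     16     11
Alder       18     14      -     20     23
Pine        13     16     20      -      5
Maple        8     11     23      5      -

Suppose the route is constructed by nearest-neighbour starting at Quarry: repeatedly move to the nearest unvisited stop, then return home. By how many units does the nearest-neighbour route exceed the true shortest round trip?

The nearest-neighbour route is 7 longer than optimal.

From Quarry: Thorn=4, Maple=8, Pine=13, Alder=18 → choose Thorn (4).
From Thorn: Maple=11, Alder=14, Pine=16 → choose Maple (11).
From Maple: Pine=5, Alder=23 → choose Pine (5).
From Pine: Alder=20 → choose Alder (20).
NN route Quarry → Thorn → Maple → Pine → Alder → Quarry costs 58.
Optimal: Quarry → Thorn → Alder → Pine → Maple → Quarry costs 51 (by enumerating all 12 distinct tours).
Excess = 58 − 51 = 7.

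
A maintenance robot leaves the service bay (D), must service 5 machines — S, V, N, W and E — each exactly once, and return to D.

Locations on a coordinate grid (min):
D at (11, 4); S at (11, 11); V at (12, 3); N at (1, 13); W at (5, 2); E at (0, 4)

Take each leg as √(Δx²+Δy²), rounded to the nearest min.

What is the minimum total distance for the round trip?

Minimum total distance: 39 min.

There are 60 distinct closed tours to check (reversals are equivalent).
D→S→V→N→W→E→D: 7+8+15+12+5+11 = 58
D→S→V→N→E→W→D: 7+8+15+9+5+6 = 50
D→S→V→W→N→E→D: 7+8+7+12+9+11 = 54
D→S→V→W→E→N→D: 7+8+7+5+9+13 = 49
D→S→V→E→N→W→D: 7+8+12+9+12+6 = 54
D→S→V→E→W→N→D: 7+8+12+5+12+13 = 57
D→S→N→V→W→E→D: 7+10+15+7+5+11 = 55
D→S→N→V→E→W→D: 7+10+15+12+5+6 = 55
D→S→N→W→V→E→D: 7+10+12+7+12+11 = 59
D→S→N→W→E→V→D: 7+10+12+5+12+1 = 47
D→S→N→E→V→W→D: 7+10+9+12+7+6 = 51
D→S→N→E→W→V→D: 7+10+9+5+7+1 = 39
D→S→W→V→N→E→D: 7+11+7+15+9+11 = 60
D→S→W→V→E→N→D: 7+11+7+12+9+13 = 59
… (46 more)
The minimum is 39.
One optimal route: D → S → N → E → W → V → D (or its reverse).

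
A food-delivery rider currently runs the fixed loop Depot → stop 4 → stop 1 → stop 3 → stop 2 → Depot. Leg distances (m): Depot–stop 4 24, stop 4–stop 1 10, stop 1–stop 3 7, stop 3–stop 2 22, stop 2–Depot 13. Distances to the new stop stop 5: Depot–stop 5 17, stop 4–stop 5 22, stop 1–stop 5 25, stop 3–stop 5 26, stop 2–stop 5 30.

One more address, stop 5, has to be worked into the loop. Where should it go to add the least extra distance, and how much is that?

Insertion cost between consecutive stops i–j is d(i,stop 5) + d(stop 5,j) − d(i,j):
  between Depot and stop 4: 17 + 22 − 24 = 15
  between stop 4 and stop 1: 22 + 25 − 10 = 37
  between stop 1 and stop 3: 25 + 26 − 7 = 44
  between stop 3 and stop 2: 26 + 30 − 22 = 34
  between stop 2 and Depot: 30 + 17 − 13 = 34
Cheapest insertion is between Depot and stop 4, adding 15.
New total = 76 + 15 = 91.

Adding 15 m by placing stop 5 on the Depot–stop 4 leg.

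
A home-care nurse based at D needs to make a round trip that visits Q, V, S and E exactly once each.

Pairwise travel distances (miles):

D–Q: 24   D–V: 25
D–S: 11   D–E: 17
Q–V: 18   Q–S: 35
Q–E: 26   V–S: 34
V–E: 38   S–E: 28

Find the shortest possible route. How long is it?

D-Q-V-S-E-D: 24+18+34+28+17 = 121
D-Q-V-E-S-D: 24+18+38+28+11 = 119
D-Q-S-V-E-D: 24+35+34+38+17 = 148
D-Q-S-E-V-D: 24+35+28+38+25 = 150
D-Q-E-V-S-D: 24+26+38+34+11 = 133
D-Q-E-S-V-D: 24+26+28+34+25 = 137
D-V-Q-S-E-D: 25+18+35+28+17 = 123
D-V-Q-E-S-D: 25+18+26+28+11 = 108
D-V-S-Q-E-D: 25+34+35+26+17 = 137
D-V-E-Q-S-D: 25+38+26+35+11 = 135
D-S-Q-V-E-D: 11+35+18+38+17 = 119
D-S-V-Q-E-D: 11+34+18+26+17 = 106
The minimum is 106.
One optimal route: D → S → V → Q → E → D (or its reverse).

Minimum total distance: 106 miles.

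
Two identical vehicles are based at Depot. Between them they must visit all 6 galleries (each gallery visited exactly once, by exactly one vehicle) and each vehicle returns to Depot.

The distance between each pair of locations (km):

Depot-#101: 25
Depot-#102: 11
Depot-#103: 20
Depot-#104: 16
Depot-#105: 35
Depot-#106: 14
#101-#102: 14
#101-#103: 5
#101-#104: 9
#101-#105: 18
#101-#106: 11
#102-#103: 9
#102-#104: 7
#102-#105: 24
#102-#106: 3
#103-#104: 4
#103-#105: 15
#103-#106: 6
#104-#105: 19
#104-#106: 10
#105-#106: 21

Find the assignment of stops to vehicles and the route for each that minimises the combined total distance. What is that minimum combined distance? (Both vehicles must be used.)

100 km — the smallest possible combined total.

There are 2^5 − 1 = 31 ways to divide the 6 stops into two non-empty groups. For each, the best each vehicle can do is its own shortest tour through its group:
  {#101} + {#102, #103, #104, #105, #106}: 50 + 70 = 120
  {#102} + {#101, #103, #104, #105, #106}: 22 + 78 = 100
  {#101, #102} + {#103, #104, #105, #106}: 50 + 70 = 120
  {#103} + {#101, #102, #104, #105, #106}: 40 + 78 = 118
  {#101, #103} + {#102, #104, #105, #106}: 50 + 70 = 120
  {#102, #103} + {#101, #104, #105, #106}: 40 + 78 = 118
  … (31 splits in total)
Best: vehicle 1 Depot → #102 → Depot = 22; vehicle 2 Depot → #104 → #101 → #105 → #103 → #106 → Depot = 78; combined 100.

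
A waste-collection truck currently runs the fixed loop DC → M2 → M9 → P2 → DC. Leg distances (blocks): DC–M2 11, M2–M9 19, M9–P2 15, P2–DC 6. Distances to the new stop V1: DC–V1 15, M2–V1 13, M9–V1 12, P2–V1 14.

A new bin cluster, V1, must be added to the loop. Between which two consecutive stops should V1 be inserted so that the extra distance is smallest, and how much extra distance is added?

Insertion cost between consecutive stops i–j is d(i,V1) + d(V1,j) − d(i,j):
  between DC and M2: 15 + 13 − 11 = 17
  between M2 and M9: 13 + 12 − 19 = 6
  between M9 and P2: 12 + 14 − 15 = 11
  between P2 and DC: 14 + 15 − 6 = 23
Cheapest insertion is between M2 and M9, adding 6.
New total = 51 + 6 = 57.

Minimum extra distance: 6 blocks, inserting V1 between M2 and M9.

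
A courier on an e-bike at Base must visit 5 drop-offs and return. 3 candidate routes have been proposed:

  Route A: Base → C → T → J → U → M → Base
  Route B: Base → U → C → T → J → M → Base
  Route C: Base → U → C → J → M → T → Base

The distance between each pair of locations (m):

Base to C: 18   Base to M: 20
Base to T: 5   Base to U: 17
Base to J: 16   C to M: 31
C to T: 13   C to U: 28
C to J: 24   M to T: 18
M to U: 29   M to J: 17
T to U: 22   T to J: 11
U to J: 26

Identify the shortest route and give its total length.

Shortest is Route B, total 106 m.

Route A: 18 + 13 + 11 + 26 + 29 + 20 = 117
Route B: 17 + 28 + 13 + 11 + 17 + 20 = 106
Route C: 17 + 28 + 24 + 17 + 18 + 5 = 109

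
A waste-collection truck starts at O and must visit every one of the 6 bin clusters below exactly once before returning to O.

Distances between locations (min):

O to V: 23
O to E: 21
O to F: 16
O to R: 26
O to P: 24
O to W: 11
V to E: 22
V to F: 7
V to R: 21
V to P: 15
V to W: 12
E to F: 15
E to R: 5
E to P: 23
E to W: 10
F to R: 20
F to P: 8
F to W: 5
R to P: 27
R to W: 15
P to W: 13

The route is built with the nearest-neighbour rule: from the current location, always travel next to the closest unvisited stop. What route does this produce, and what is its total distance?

Nearest-neighbour total = 92 min; route O → W → F → V → P → E → R → O.

At O the remaining stops are W 11, F 16, E 21, V 23, P 24, R 26; go to W.
At W the remaining stops are F 5, E 10, V 12, P 13, R 15; go to F.
At F the remaining stops are V 7, P 8, E 15, R 20; go to V.
At V the remaining stops are P 15, R 21, E 22; go to P.
At P the remaining stops are E 23, R 27; go to E.
At E the remaining stops are R 5; go to R.
Return R→O: 26.
Total = 11 + 5 + 7 + 15 + 23 + 5 + 26 = 92.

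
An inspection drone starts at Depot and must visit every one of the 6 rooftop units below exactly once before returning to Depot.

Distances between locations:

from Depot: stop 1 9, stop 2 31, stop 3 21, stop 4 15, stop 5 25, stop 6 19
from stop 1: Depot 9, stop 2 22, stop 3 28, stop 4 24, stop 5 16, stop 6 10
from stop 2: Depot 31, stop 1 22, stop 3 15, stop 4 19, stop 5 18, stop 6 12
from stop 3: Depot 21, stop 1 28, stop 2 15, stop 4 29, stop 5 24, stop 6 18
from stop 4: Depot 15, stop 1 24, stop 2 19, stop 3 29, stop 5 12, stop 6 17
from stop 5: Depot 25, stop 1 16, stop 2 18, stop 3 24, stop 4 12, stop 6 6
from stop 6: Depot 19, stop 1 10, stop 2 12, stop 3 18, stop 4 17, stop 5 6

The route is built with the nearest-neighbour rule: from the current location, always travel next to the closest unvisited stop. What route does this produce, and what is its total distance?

Total distance 92 via the nearest-neighbour route Depot → stop 1 → stop 6 → stop 5 → stop 4 → stop 2 → stop 3 → Depot.

Depot → [stop 1:9 / stop 4:15 / stop 6:19 / stop 3:21 / stop 5:25 / stop 2:31] → stop 1 (9)
stop 1 → [stop 6:10 / stop 5:16 / stop 2:22 / stop 4:24 / stop 3:28] → stop 6 (10)
stop 6 → [stop 5:6 / stop 2:12 / stop 4:17 / stop 3:18] → stop 5 (6)
stop 5 → [stop 4:12 / stop 2:18 / stop 3:24] → stop 4 (12)
stop 4 → [stop 2:19 / stop 3:29] → stop 2 (19)
stop 2 → [stop 3:15] → stop 3 (15)
Return stop 3→Depot: 21.
Total = 9 + 10 + 6 + 12 + 19 + 15 + 21 = 92.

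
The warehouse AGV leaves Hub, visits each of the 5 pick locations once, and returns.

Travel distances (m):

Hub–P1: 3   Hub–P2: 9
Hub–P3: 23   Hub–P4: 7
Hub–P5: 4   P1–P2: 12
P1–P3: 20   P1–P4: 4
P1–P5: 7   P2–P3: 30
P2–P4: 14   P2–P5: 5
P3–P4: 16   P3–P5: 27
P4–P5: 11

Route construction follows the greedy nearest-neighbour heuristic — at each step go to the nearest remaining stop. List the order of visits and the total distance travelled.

At Hub the remaining stops are P1 3, P5 4, P4 7, P2 9, P3 23; go to P1.
At P1 the remaining stops are P4 4, P5 7, P2 12, P3 20; go to P4.
At P4 the remaining stops are P5 11, P2 14, P3 16; go to P5.
At P5 the remaining stops are P2 5, P3 27; go to P2.
At P2 the remaining stops are P3 30; go to P3.
Return P3→Hub: 23.
Total = 3 + 4 + 11 + 5 + 30 + 23 = 76.

Total distance 76 m via the nearest-neighbour route Hub → P1 → P4 → P5 → P2 → P3 → Hub.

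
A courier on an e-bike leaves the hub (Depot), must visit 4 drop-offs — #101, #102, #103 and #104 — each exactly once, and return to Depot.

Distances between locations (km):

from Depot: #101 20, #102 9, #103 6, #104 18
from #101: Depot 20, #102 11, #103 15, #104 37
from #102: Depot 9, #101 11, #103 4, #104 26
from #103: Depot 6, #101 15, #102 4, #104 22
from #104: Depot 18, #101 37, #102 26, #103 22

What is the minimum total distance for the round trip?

Minimum total distance: 75 km.

There are 12 distinct closed tours to check (reversals are equivalent).
Depot - #101 - #102 - #103 - #104 - Depot: 20+11+4+22+18 = 75
Depot - #101 - #102 - #104 - #103 - Depot: 20+11+26+22+6 = 85
Depot - #101 - #103 - #102 - #104 - Depot: 20+15+4+26+18 = 83
Depot - #101 - #103 - #104 - #102 - Depot: 20+15+22+26+9 = 92
Depot - #101 - #104 - #102 - #103 - Depot: 20+37+26+4+6 = 93
Depot - #101 - #104 - #103 - #102 - Depot: 20+37+22+4+9 = 92
Depot - #102 - #101 - #103 - #104 - Depot: 9+11+15+22+18 = 75
Depot - #102 - #101 - #104 - #103 - Depot: 9+11+37+22+6 = 85
Depot - #102 - #103 - #101 - #104 - Depot: 9+4+15+37+18 = 83
Depot - #102 - #104 - #101 - #103 - Depot: 9+26+37+15+6 = 93
Depot - #103 - #101 - #102 - #104 - Depot: 6+15+11+26+18 = 76
Depot - #103 - #102 - #101 - #104 - Depot: 6+4+11+37+18 = 76
The minimum is 75.
One optimal route: Depot → #101 → #102 → #103 → #104 → Depot (or its reverse).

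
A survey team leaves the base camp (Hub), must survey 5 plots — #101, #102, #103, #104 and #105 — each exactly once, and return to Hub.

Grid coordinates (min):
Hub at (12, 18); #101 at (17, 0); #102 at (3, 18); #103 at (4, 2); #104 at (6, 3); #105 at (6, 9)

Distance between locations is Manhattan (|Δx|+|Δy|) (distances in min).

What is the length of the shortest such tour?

Hub - #101 - #102 - #103 - #104 - #105 - Hub: 23+32+17+3+6+15 = 96
Hub - #101 - #102 - #103 - #105 - #104 - Hub: 23+32+17+9+6+21 = 108
Hub - #101 - #102 - #104 - #103 - #105 - Hub: 23+32+18+3+9+15 = 100
Hub - #101 - #102 - #104 - #105 - #103 - Hub: 23+32+18+6+9+24 = 112
Hub - #101 - #102 - #105 - #103 - #104 - Hub: 23+32+12+9+3+21 = 100
Hub - #101 - #102 - #105 - #104 - #103 - Hub: 23+32+12+6+3+24 = 100
Hub - #101 - #103 - #102 - #104 - #105 - Hub: 23+15+17+18+6+15 = 94
Hub - #101 - #103 - #102 - #105 - #104 - Hub: 23+15+17+12+6+21 = 94
Hub - #101 - #103 - #104 - #102 - #105 - Hub: 23+15+3+18+12+15 = 86
Hub - #101 - #103 - #104 - #105 - #102 - Hub: 23+15+3+6+12+9 = 68
Hub - #101 - #103 - #105 - #102 - #104 - Hub: 23+15+9+12+18+21 = 98
Hub - #101 - #103 - #105 - #104 - #102 - Hub: 23+15+9+6+18+9 = 80
Hub - #101 - #104 - #102 - #103 - #105 - Hub: 23+14+18+17+9+15 = 96
Hub - #101 - #104 - #102 - #105 - #103 - Hub: 23+14+18+12+9+24 = 100
… (46 more)
The minimum is 68.
One optimal route: Hub → #101 → #103 → #104 → #105 → #102 → Hub (or its reverse).

Minimum total distance: 68 min.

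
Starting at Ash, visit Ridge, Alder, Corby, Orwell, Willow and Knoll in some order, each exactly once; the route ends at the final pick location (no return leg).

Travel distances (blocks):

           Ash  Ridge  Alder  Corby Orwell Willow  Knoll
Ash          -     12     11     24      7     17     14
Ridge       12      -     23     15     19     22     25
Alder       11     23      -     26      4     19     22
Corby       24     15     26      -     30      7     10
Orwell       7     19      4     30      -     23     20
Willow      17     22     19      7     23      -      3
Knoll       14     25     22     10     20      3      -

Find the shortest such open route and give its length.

There are 6! = 720 possible orderings.
Ash → Ridge → Alder → Corby → Orwell → Willow → Knoll: 12+23+26+30+23+3 = 117
Ash → Ridge → Alder → Corby → Orwell → Knoll → Willow: 12+23+26+30+20+3 = 114
Ash → Ridge → Alder → Corby → Willow → Orwell → Knoll: 12+23+26+7+23+20 = 111
Ash → Ridge → Alder → Corby → Willow → Knoll → Orwell: 12+23+26+7+3+20 = 91
Ash → Ridge → Alder → Corby → Knoll → Orwell → Willow: 12+23+26+10+20+23 = 114
Ash → Ridge → Alder → Corby → Knoll → Willow → Orwell: 12+23+26+10+3+23 = 97
Ash → Ridge → Alder → Orwell → Corby → Willow → Knoll: 12+23+4+30+7+3 = 79
Ash → Ridge → Alder → Orwell → Corby → Knoll → Willow: 12+23+4+30+10+3 = 82
… (712 more)
Ash → Orwell → Alder → Willow → Knoll → Corby → Ridge: 7+4+19+3+10+15 = 58  ← best
The minimum is 58.
One shortest path: Ash → Orwell → Alder → Willow → Knoll → Corby → Ridge.

Minimum one-way distance = 58 blocks.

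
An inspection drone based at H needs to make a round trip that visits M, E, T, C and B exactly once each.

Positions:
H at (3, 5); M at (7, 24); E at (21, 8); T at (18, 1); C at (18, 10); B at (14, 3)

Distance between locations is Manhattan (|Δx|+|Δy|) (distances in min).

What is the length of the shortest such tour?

Minimum total distance: 82 min.

With 5 stops there are 5!/2 = 60 distinct round trips (a route and its reverse cost the same).
H - M - E - T - C - B - H: 23+30+10+9+11+13 = 96
H - M - E - T - B - C - H: 23+30+10+6+11+20 = 100
H - M - E - C - T - B - H: 23+30+5+9+6+13 = 86
H - M - E - C - B - T - H: 23+30+5+11+6+19 = 94
H - M - E - B - T - C - H: 23+30+12+6+9+20 = 100
H - M - E - B - C - T - H: 23+30+12+11+9+19 = 104
H - M - T - E - C - B - H: 23+34+10+5+11+13 = 96
H - M - T - E - B - C - H: 23+34+10+12+11+20 = 110
H - M - T - C - E - B - H: 23+34+9+5+12+13 = 96
H - M - T - C - B - E - H: 23+34+9+11+12+21 = 110
H - M - T - B - E - C - H: 23+34+6+12+5+20 = 100
H - M - T - B - C - E - H: 23+34+6+11+5+21 = 100
H - M - C - E - T - B - H: 23+25+5+10+6+13 = 82
H - M - C - E - B - T - H: 23+25+5+12+6+19 = 90
… (46 more)
The minimum is 82.
One optimal route: H → M → C → E → T → B → H (or its reverse).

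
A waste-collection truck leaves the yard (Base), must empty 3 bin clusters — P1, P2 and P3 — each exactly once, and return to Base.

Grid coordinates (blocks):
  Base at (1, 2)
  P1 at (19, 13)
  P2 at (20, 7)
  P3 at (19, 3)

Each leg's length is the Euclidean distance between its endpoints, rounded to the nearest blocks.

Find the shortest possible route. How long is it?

Shortest round trip = 49 blocks.

Base → P1 → P2 → P3 → Base: 21+6+4+18 = 49
Base → P1 → P3 → P2 → Base: 21+10+4+20 = 55
Base → P2 → P1 → P3 → Base: 20+6+10+18 = 54
The minimum is 49.
One optimal route: Base → P1 → P2 → P3 → Base (or its reverse).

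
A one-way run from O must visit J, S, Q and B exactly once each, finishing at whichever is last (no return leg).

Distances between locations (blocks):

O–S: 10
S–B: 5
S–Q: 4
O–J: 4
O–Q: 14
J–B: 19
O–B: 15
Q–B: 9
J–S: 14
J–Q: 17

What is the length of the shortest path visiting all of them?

Minimum one-way distance = 30 blocks.

There are 4! = 24 possible orderings.
O→J→S→Q→B: 4+14+4+9 = 31
O→J→S→B→Q: 4+14+5+9 = 32
O→J→Q→S→B: 4+17+4+5 = 30
O→J→Q→B→S: 4+17+9+5 = 35
O→J→B→S→Q: 4+19+5+4 = 32
O→J→B→Q→S: 4+19+9+4 = 36
O→S→J→Q→B: 10+14+17+9 = 50
O→S→J→B→Q: 10+14+19+9 = 52
O→S→Q→J→B: 10+4+17+19 = 50
O→S→Q→B→J: 10+4+9+19 = 42
O→S→B→J→Q: 10+5+19+17 = 51
O→S→B→Q→J: 10+5+9+17 = 41
O→Q→J→S→B: 14+17+14+5 = 50
O→Q→J→B→S: 14+17+19+5 = 55
… (10 more)
The minimum is 30.
One shortest path: O → J → Q → S → B.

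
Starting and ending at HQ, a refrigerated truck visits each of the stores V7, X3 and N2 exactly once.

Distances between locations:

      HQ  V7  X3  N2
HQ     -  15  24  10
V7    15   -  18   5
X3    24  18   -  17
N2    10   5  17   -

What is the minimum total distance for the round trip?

There are 3 distinct closed tours to check (reversals are equivalent).
HQ→V7→X3→N2→HQ: 15+18+17+10 = 60
HQ→V7→N2→X3→HQ: 15+5+17+24 = 61
HQ→X3→V7→N2→HQ: 24+18+5+10 = 57
The minimum is 57.
One optimal route: HQ → X3 → V7 → N2 → HQ (or its reverse).

Shortest round trip = 57.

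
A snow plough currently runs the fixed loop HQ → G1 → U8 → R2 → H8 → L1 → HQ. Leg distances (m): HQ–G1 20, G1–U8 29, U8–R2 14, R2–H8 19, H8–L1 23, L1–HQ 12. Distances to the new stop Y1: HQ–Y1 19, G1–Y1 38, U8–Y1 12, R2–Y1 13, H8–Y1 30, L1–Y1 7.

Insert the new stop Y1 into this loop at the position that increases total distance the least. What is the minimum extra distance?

Insertion cost between consecutive stops i–j is d(i,Y1) + d(Y1,j) − d(i,j):
  between HQ and G1: 19 + 38 − 20 = 37
  between G1 and U8: 38 + 12 − 29 = 21
  between U8 and R2: 12 + 13 − 14 = 11
  between R2 and H8: 13 + 30 − 19 = 24
  between H8 and L1: 30 + 7 − 23 = 14
  between L1 and HQ: 7 + 19 − 12 = 14
Cheapest insertion is between U8 and R2, adding 11.
New total = 117 + 11 = 128.

Adding 11 m by placing Y1 on the U8–R2 leg.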